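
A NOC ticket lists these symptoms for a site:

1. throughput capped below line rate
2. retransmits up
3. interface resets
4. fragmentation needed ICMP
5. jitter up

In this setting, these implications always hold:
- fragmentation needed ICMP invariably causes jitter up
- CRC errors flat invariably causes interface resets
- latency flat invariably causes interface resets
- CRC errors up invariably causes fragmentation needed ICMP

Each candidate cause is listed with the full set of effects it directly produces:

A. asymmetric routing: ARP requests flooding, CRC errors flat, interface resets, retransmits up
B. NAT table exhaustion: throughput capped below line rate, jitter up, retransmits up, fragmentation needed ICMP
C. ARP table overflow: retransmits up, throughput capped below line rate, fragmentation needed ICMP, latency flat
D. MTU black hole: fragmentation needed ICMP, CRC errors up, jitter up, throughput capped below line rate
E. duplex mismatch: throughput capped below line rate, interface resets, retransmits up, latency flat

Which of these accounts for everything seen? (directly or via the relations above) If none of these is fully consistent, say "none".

C

Checking each candidate against the observations:
(A) asymmetric routing — throughput capped below line rate -; retransmits up +; interface resets +; fragmentation needed ICMP -; jitter up -
(B) NAT table exhaustion — does not account for interface resets
(C) ARP table overflow — accounts for every observation (interface resets via latency flat → interface resets)
(D) MTU black hole — does not account for retransmits up, interface resets
(E) duplex mismatch — does not account for fragmentation needed ICMP, jitter up
Only (C) is consistent with every observation.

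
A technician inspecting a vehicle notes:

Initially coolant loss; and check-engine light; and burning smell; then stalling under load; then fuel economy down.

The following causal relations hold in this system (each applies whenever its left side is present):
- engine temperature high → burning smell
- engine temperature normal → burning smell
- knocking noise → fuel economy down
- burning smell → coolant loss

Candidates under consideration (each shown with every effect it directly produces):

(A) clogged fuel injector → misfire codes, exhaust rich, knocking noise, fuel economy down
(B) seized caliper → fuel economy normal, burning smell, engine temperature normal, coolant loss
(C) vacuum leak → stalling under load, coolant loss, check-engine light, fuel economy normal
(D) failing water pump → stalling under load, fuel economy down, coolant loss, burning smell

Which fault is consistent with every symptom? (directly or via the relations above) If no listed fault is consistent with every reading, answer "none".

Checking each candidate against the observations:
(A) clogged fuel injector — does not account for coolant loss, check-engine light, burning smell, stalling under load
(B) seized caliper — fails on check-engine light, stalling under load, fuel economy down (predicts fuel economy normal, not fuel economy down)
(C) vacuum leak — fails on burning smell, fuel economy down (predicts fuel economy normal, not fuel economy down)
(D) failing water pump — does not account for check-engine light
Every candidate fails on at least one observation.

none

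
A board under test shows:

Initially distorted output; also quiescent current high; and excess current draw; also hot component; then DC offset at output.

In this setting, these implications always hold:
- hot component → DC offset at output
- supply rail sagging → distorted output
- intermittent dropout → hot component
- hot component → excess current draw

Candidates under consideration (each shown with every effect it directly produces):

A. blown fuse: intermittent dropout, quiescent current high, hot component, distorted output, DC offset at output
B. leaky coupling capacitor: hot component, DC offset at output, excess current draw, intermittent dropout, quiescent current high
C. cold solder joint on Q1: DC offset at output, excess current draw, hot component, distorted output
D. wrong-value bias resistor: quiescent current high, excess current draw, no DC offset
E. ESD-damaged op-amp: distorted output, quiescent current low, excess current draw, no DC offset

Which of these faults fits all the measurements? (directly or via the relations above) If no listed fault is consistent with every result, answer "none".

Per-candidate check:
(A) blown fuse — distorted output +; quiescent current high +; excess current draw + (by hot component → excess current draw); hot component +; DC offset at output +
(B) leaky coupling capacitor — distorted output -; quiescent current high +; excess current draw +; hot component +; DC offset at output +
(C) cold solder joint on Q1 — distorted output +; quiescent current high -; excess current draw +; hot component +; DC offset at output +
(D) wrong-value bias resistor — fails on distorted output, hot component, DC offset at output (predicts no DC offset, not DC offset at output)
(E) ESD-damaged op-amp — distorted output +; quiescent current high -; excess current draw +; hot component -; DC offset at output -
(A) alone accounts for all the evidence.

A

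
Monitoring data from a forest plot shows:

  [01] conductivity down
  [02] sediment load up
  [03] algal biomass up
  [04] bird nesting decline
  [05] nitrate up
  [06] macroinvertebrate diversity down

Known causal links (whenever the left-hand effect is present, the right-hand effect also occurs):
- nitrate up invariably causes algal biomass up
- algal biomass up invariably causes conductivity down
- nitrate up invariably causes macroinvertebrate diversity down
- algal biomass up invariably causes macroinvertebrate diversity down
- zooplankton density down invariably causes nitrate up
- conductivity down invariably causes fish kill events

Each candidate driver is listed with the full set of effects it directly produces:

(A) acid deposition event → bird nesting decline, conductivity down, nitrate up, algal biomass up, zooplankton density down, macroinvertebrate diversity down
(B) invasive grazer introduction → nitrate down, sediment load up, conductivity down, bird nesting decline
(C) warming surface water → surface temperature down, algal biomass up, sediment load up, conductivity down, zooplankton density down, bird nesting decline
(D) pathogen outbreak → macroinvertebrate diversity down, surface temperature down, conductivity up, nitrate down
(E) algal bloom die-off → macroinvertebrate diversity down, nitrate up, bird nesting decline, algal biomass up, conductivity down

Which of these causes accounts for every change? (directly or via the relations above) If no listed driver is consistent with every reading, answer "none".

C

Checking each candidate against the observations:
(A) acid deposition event — conductivity down +; sediment load up -; algal biomass up +; bird nesting decline +; nitrate up +; macroinvertebrate diversity down +
(B) invasive grazer introduction — conductivity down +; sediment load up +; algal biomass up -; bird nesting decline +; nitrate up -; macroinvertebrate diversity down -
(C) warming surface water — conductivity down +; sediment load up +; algal biomass up +; bird nesting decline +; nitrate up + (by zooplankton density down → nitrate up); macroinvertebrate diversity down + (by algal biomass up → macroinvertebrate diversity down)
(D) pathogen outbreak — fails on conductivity down, sediment load up, algal biomass up, bird nesting decline, nitrate up (predicts conductivity up, not conductivity down; predicts nitrate down, not nitrate up)
(E) algal bloom die-off — does not account for sediment load up
Only (C) is consistent with every observation.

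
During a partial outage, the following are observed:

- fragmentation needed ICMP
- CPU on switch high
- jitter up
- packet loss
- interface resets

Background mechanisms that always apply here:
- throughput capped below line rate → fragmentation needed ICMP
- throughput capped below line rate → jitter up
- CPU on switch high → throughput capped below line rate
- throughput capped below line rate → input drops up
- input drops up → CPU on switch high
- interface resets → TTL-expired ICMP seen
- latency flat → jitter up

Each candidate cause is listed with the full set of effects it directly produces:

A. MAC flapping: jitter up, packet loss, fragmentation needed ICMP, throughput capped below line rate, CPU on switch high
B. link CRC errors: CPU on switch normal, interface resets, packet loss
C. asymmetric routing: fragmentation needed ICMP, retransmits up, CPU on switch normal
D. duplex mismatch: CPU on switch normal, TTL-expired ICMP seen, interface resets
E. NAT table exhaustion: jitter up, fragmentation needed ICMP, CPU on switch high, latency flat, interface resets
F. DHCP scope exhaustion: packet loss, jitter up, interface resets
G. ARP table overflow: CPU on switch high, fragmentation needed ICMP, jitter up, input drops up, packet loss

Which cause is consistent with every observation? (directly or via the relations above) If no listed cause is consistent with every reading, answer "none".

Per-candidate check:
(A) MAC flapping — fragmentation needed ICMP ✓; CPU on switch high ✓; jitter up ✓; packet loss ✓; interface resets ✗
(B) link CRC errors — fragmentation needed ICMP ✗; CPU on switch high ✗; jitter up ✗; packet loss ✓; interface resets ✓
(C) asymmetric routing — fragmentation needed ICMP ✓; CPU on switch high ✗; jitter up ✗; packet loss ✗; interface resets ✗
(D) duplex mismatch — fails on fragmentation needed ICMP, CPU on switch high, jitter up, packet loss (predicts CPU on switch normal, not CPU on switch high)
(E) NAT table exhaustion — fragmentation needed ICMP ✓; CPU on switch high ✓; jitter up ✓; packet loss ✗; interface resets ✓
(F) DHCP scope exhaustion — fragmentation needed ICMP ✗; CPU on switch high ✗; jitter up ✓; packet loss ✓; interface resets ✓
(G) ARP table overflow — does not account for interface resets
Every candidate fails on at least one observation.

none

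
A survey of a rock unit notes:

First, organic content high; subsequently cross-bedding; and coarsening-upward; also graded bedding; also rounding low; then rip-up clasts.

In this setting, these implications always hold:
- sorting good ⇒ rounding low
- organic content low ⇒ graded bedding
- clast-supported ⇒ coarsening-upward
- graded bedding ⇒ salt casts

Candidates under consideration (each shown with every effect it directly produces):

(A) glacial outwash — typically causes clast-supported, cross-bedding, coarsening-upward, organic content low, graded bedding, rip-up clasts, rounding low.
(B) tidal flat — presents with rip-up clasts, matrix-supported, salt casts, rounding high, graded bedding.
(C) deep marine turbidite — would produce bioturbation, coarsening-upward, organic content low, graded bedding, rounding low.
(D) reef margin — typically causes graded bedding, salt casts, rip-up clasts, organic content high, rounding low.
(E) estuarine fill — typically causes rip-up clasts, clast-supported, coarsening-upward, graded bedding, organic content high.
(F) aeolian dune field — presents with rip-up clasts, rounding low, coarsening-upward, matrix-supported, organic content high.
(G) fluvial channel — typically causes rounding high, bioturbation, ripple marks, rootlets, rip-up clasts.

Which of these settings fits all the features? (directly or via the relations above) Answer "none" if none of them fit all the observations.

none

For each candidate, compare predicted effects to what was observed:
(A) glacial outwash — organic content high NO; cross-bedding yes; coarsening-upward yes; graded bedding yes; rounding low yes; rip-up clasts yes
(B) tidal flat — fails on organic content high, cross-bedding, coarsening-upward, rounding low (predicts rounding high, not rounding low)
(C) deep marine turbidite — organic content high NO; cross-bedding NO; coarsening-upward yes; graded bedding yes; rounding low yes; rip-up clasts NO
(D) reef margin — organic content high yes; cross-bedding NO; coarsening-upward NO; graded bedding yes; rounding low yes; rip-up clasts yes
(E) estuarine fill — organic content high yes; cross-bedding NO; coarsening-upward yes; graded bedding yes; rounding low NO; rip-up clasts yes
(F) aeolian dune field — does not account for cross-bedding, graded bedding
(G) fluvial channel — organic content high NO; cross-bedding NO; coarsening-upward NO; graded bedding NO; rounding low NO; rip-up clasts yes
Every candidate fails on at least one observation.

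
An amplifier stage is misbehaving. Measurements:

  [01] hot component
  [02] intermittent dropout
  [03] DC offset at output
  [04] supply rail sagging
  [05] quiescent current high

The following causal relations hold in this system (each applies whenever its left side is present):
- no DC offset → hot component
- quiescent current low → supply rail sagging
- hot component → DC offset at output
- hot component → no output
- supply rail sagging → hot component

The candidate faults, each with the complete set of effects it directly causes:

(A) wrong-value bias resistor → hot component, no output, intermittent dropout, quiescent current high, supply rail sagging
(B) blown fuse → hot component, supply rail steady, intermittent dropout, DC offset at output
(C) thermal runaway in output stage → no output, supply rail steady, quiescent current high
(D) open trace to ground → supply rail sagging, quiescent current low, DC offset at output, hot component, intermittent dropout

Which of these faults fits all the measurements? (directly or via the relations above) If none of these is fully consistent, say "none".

A

Testing each hypothesis:
(A) wrong-value bias resistor — hot component ✓; intermittent dropout ✓; DC offset at output ✓ (by hot component → DC offset at output); supply rail sagging ✓; quiescent current high ✓
(B) blown fuse — hot component ✓; intermittent dropout ✓; DC offset at output ✓; supply rail sagging ✗; quiescent current high ✗
(C) thermal runaway in output stage — hot component ✗; intermittent dropout ✗; DC offset at output ✗; supply rail sagging ✗; quiescent current high ✓
(D) open trace to ground — fails on quiescent current high (predicts quiescent current low, not quiescent current high)
(A) alone accounts for all the evidence.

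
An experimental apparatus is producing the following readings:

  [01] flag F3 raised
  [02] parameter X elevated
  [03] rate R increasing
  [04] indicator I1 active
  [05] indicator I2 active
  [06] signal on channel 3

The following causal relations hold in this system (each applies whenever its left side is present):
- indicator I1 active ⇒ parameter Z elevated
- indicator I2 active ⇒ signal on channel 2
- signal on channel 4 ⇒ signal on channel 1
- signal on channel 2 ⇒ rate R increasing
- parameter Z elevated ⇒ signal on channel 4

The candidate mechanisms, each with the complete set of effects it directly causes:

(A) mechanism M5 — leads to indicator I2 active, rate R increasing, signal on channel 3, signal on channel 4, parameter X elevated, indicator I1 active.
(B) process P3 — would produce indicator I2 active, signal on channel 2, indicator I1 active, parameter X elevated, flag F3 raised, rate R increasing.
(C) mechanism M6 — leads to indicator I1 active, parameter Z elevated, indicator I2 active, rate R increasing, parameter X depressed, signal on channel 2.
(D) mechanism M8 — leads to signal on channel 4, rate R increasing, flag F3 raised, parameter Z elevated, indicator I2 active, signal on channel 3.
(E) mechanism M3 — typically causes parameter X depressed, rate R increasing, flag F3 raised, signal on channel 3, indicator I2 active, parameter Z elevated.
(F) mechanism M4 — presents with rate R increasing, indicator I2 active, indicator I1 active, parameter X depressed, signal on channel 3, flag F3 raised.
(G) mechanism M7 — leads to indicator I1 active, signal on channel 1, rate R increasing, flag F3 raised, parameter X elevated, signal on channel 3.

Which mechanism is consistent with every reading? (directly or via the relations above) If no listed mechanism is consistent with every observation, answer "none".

For each candidate, compare predicted effects to what was observed:
(A) mechanism M5 — flag F3 raised -; parameter X elevated +; rate R increasing +; indicator I1 active +; indicator I2 active +; signal on channel 3 +
(B) process P3 — does not account for signal on channel 3
(C) mechanism M6 — flag F3 raised -; parameter X elevated -; rate R increasing +; indicator I1 active +; indicator I2 active +; signal on channel 3 -
(D) mechanism M8 — does not account for parameter X elevated, indicator I1 active
(E) mechanism M3 — flag F3 raised +; parameter X elevated -; rate R increasing +; indicator I1 active -; indicator I2 active +; signal on channel 3 +
(F) mechanism M4 — flag F3 raised +; parameter X elevated -; rate R increasing +; indicator I1 active +; indicator I2 active +; signal on channel 3 +
(G) mechanism M7 — does not account for indicator I2 active
None of the listed candidates fits everything.

none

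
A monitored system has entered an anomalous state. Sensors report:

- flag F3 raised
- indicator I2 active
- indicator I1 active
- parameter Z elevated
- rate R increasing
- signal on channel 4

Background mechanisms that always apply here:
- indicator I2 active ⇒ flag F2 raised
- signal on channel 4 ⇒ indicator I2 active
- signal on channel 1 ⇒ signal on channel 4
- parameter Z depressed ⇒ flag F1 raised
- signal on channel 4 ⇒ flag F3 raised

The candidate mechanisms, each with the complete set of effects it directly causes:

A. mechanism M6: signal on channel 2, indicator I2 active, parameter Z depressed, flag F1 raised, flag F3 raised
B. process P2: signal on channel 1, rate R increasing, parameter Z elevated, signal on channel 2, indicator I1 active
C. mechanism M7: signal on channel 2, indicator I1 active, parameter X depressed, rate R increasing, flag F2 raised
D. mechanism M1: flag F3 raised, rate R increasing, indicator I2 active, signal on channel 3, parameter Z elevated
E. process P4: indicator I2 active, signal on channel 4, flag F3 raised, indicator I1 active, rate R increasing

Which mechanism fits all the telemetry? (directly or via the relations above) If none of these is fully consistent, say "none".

Testing each hypothesis:
(A) mechanism M6 — fails on indicator I1 active, parameter Z elevated, rate R increasing, signal on channel 4 (predicts parameter Z depressed, not parameter Z elevated)
(B) process P2 — accounts for every observation (flag F3 raised by signal on channel 1 → signal on channel 4 → flag F3 raised)
(C) mechanism M7 — flag F3 raised miss; indicator I2 active miss; indicator I1 active match; parameter Z elevated miss; rate R increasing match; signal on channel 4 miss
(D) mechanism M1 — flag F3 raised match; indicator I2 active match; indicator I1 active miss; parameter Z elevated match; rate R increasing match; signal on channel 4 miss
(E) process P4 — flag F3 raised match; indicator I2 active match; indicator I1 active match; parameter Z elevated miss; rate R increasing match; signal on channel 4 match
Only (B) is consistent with every observation.

B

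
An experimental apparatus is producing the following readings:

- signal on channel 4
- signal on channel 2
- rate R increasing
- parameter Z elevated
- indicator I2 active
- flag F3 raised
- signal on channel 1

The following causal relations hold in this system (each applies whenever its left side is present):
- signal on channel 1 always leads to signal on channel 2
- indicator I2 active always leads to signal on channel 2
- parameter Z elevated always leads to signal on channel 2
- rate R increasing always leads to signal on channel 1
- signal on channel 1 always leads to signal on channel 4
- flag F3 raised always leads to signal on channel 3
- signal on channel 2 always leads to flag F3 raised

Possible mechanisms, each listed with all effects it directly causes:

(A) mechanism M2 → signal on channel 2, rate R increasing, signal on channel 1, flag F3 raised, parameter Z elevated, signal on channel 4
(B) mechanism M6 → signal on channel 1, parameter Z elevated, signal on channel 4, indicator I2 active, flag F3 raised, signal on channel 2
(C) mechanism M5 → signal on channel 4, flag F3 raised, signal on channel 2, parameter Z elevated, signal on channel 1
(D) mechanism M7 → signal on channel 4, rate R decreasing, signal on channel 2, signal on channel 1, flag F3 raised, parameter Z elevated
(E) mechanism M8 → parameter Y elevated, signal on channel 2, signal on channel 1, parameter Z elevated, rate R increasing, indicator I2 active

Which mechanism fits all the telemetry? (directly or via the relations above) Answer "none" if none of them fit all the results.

Checking each candidate against the observations:
(A) mechanism M2 — signal on channel 4 ✓; signal on channel 2 ✓; rate R increasing ✓; parameter Z elevated ✓; indicator I2 active ✗; flag F3 raised ✓; signal on channel 1 ✓
(B) mechanism M6 — does not account for rate R increasing
(C) mechanism M5 — signal on channel 4 ✓; signal on channel 2 ✓; rate R increasing ✗; parameter Z elevated ✓; indicator I2 active ✗; flag F3 raised ✓; signal on channel 1 ✓
(D) mechanism M7 — fails on rate R increasing, indicator I2 active (predicts rate R decreasing, not rate R increasing)
(E) mechanism M8 — accounts for every observation (signal on channel 4 by signal on channel 1 → signal on channel 4)
Only (E) is consistent with every observation.

E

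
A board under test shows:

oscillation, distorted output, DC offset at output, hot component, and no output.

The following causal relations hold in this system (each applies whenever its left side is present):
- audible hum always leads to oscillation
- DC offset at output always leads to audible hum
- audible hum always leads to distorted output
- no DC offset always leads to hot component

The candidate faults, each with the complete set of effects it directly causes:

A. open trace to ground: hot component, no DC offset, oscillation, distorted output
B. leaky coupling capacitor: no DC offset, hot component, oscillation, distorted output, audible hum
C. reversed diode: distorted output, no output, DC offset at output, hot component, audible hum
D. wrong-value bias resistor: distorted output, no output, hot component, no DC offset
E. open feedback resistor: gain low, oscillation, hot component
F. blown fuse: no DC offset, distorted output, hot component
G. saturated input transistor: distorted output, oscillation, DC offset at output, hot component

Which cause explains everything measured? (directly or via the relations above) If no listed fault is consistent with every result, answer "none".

C

Checking each candidate against the observations:
(A) open trace to ground — oscillation ✓; distorted output ✓; DC offset at output ✗; hot component ✓; no output ✗
(B) leaky coupling capacitor — fails on DC offset at output, no output (predicts no DC offset, not DC offset at output)
(C) reversed diode — oscillation ✓ (by audible hum → oscillation); distorted output ✓; DC offset at output ✓; hot component ✓; no output ✓
(D) wrong-value bias resistor — oscillation ✗; distorted output ✓; DC offset at output ✗; hot component ✓; no output ✓
(E) open feedback resistor — does not account for distorted output, DC offset at output, no output
(F) blown fuse — oscillation ✗; distorted output ✓; DC offset at output ✗; hot component ✓; no output ✗
(G) saturated input transistor — oscillation ✓; distorted output ✓; DC offset at output ✓; hot component ✓; no output ✗
(C) is the only candidate with no mismatches.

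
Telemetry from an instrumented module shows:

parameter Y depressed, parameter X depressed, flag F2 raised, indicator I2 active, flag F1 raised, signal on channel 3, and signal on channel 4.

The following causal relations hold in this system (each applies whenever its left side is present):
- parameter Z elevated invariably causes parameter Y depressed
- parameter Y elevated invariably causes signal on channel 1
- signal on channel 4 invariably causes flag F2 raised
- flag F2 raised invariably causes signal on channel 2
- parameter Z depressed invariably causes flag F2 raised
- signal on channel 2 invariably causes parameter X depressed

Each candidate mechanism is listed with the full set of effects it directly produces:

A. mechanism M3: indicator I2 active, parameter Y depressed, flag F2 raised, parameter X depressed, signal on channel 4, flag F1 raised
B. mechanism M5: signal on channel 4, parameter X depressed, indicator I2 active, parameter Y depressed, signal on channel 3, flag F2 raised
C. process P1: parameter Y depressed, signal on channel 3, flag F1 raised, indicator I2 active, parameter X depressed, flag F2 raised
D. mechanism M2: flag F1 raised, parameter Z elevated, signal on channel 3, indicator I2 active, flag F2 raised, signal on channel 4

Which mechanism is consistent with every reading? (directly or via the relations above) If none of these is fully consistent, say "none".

D

For each candidate, compare predicted effects to what was observed:
(A) mechanism M3 — parameter Y depressed ✓; parameter X depressed ✓; flag F2 raised ✓; indicator I2 active ✓; flag F1 raised ✓; signal on channel 3 ✗; signal on channel 4 ✓
(B) mechanism M5 — parameter Y depressed ✓; parameter X depressed ✓; flag F2 raised ✓; indicator I2 active ✓; flag F1 raised ✗; signal on channel 3 ✓; signal on channel 4 ✓
(C) process P1 — does not account for signal on channel 4
(D) mechanism M2 — parameter Y depressed ✓ (through parameter Z elevated → parameter Y depressed); parameter X depressed ✓ (through flag F2 raised → signal on channel 2 → parameter X depressed); flag F2 raised ✓; indicator I2 active ✓; flag F1 raised ✓; signal on channel 3 ✓; signal on channel 4 ✓
(D) alone accounts for all the evidence.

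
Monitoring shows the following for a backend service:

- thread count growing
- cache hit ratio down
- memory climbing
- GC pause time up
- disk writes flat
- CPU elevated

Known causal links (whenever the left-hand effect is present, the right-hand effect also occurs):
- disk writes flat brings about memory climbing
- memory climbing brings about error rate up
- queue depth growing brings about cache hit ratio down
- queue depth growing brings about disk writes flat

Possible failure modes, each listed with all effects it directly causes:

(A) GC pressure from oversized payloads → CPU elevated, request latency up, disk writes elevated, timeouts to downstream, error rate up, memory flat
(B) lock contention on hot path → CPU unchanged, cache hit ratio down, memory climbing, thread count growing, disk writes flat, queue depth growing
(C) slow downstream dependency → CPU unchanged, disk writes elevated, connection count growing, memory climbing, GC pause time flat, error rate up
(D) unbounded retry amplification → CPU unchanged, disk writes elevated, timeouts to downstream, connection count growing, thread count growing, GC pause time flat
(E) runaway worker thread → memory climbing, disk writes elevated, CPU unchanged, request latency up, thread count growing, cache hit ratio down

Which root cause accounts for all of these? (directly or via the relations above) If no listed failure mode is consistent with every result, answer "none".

none

Per-candidate check:
(A) GC pressure from oversized payloads — thread count growing ✗; cache hit ratio down ✗; memory climbing ✗; GC pause time up ✗; disk writes flat ✗; CPU elevated ✓
(B) lock contention on hot path — thread count growing ✓; cache hit ratio down ✓; memory climbing ✓; GC pause time up ✗; disk writes flat ✓; CPU elevated ✗
(C) slow downstream dependency — fails on thread count growing, cache hit ratio down, GC pause time up, disk writes flat, CPU elevated (predicts GC pause time flat, not GC pause time up; predicts disk writes elevated, not disk writes flat; predicts CPU unchanged, not CPU elevated)
(D) unbounded retry amplification — fails on cache hit ratio down, memory climbing, GC pause time up, disk writes flat, CPU elevated (predicts GC pause time flat, not GC pause time up; predicts disk writes elevated, not disk writes flat; predicts CPU unchanged, not CPU elevated)
(E) runaway worker thread — fails on GC pause time up, disk writes flat, CPU elevated (predicts disk writes elevated, not disk writes flat; predicts CPU unchanged, not CPU elevated)
No candidate is consistent with all observations.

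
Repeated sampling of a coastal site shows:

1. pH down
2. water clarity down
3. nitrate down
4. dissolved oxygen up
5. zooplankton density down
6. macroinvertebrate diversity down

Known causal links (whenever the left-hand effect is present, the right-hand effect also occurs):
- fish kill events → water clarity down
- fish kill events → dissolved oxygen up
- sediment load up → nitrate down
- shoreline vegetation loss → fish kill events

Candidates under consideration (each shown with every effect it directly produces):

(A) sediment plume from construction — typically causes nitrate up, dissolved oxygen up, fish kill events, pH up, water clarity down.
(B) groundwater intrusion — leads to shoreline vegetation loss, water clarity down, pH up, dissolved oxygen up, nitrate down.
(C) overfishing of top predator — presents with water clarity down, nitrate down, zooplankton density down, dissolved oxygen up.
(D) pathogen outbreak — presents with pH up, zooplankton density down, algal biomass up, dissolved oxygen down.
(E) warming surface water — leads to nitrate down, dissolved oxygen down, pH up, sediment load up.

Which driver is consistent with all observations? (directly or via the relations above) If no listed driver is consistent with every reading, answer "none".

Per-candidate check:
(A) sediment plume from construction — fails on pH down, nitrate down, zooplankton density down, macroinvertebrate diversity down (predicts pH up, not pH down; predicts nitrate up, not nitrate down)
(B) groundwater intrusion — pH down NO; water clarity down yes; nitrate down yes; dissolved oxygen up yes; zooplankton density down NO; macroinvertebrate diversity down NO
(C) overfishing of top predator — pH down NO; water clarity down yes; nitrate down yes; dissolved oxygen up yes; zooplankton density down yes; macroinvertebrate diversity down NO
(D) pathogen outbreak — fails on pH down, water clarity down, nitrate down, dissolved oxygen up, macroinvertebrate diversity down (predicts pH up, not pH down; predicts dissolved oxygen down, not dissolved oxygen up)
(E) warming surface water — pH down NO; water clarity down NO; nitrate down yes; dissolved oxygen up NO; zooplankton density down NO; macroinvertebrate diversity down NO
No candidate is consistent with all observations.

none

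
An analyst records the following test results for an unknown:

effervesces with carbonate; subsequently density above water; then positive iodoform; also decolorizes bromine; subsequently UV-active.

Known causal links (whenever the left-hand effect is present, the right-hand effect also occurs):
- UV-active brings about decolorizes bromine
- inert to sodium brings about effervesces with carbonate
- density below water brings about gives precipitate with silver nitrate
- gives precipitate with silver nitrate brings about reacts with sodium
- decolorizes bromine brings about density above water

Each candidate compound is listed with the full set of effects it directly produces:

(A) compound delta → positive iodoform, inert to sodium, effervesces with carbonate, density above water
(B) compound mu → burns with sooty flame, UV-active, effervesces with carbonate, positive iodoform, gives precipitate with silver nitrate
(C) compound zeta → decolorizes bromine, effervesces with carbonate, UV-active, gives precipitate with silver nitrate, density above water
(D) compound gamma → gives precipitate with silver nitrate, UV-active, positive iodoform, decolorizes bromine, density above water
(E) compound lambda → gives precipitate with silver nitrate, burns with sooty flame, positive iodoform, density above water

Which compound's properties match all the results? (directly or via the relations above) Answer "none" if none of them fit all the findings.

B

Per-candidate check:
(A) compound delta — does not account for decolorizes bromine, UV-active
(B) compound mu — effervesces with carbonate match; density above water match (by UV-active → decolorizes bromine → density above water); positive iodoform match; decolorizes bromine match (by UV-active → decolorizes bromine); UV-active match
(C) compound zeta — effervesces with carbonate match; density above water match; positive iodoform miss; decolorizes bromine match; UV-active match
(D) compound gamma — effervesces with carbonate miss; density above water match; positive iodoform match; decolorizes bromine match; UV-active match
(E) compound lambda — effervesces with carbonate miss; density above water match; positive iodoform match; decolorizes bromine miss; UV-active miss
(B) is the only candidate with no mismatches.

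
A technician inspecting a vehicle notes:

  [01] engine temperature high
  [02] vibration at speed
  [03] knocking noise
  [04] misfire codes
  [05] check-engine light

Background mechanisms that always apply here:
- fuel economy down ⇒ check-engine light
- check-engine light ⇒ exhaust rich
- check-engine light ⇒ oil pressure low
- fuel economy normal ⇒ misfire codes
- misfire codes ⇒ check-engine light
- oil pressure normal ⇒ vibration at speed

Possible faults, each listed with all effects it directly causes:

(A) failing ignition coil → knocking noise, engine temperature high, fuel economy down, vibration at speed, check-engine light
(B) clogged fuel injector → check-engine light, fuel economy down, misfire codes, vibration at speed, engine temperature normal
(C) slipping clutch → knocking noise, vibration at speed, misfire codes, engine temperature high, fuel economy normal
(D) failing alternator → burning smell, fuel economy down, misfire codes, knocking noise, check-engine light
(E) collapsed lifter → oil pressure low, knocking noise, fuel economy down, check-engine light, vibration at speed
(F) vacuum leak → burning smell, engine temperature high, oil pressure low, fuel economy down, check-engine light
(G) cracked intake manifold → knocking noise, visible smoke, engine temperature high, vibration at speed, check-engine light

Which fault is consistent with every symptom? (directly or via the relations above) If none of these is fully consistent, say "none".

For each candidate, compare predicted effects to what was observed:
(A) failing ignition coil — does not account for misfire codes
(B) clogged fuel injector — engine temperature high ✗; vibration at speed ✓; knocking noise ✗; misfire codes ✓; check-engine light ✓
(C) slipping clutch — engine temperature high ✓; vibration at speed ✓; knocking noise ✓; misfire codes ✓; check-engine light ✓ (through misfire codes → check-engine light)
(D) failing alternator — does not account for engine temperature high, vibration at speed
(E) collapsed lifter — does not account for engine temperature high, misfire codes
(F) vacuum leak — engine temperature high ✓; vibration at speed ✗; knocking noise ✗; misfire codes ✗; check-engine light ✓
(G) cracked intake manifold — does not account for misfire codes
Only (C) is consistent with every observation.

C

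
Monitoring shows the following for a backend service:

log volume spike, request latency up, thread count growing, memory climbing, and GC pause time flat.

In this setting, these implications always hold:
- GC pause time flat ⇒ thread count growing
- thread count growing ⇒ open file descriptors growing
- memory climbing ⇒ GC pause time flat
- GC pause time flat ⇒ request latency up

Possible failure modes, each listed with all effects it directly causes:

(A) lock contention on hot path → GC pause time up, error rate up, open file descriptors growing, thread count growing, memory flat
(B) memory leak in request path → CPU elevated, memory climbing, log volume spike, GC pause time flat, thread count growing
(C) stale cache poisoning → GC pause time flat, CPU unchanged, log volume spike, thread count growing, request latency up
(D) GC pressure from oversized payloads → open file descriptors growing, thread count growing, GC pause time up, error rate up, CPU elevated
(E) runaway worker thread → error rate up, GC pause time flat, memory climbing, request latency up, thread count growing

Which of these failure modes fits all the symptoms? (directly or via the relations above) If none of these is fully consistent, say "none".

B

Per-candidate check:
(A) lock contention on hot path — fails on log volume spike, request latency up, memory climbing, GC pause time flat (predicts memory flat, not memory climbing; predicts GC pause time up, not GC pause time flat)
(B) memory leak in request path — log volume spike ✓; request latency up ✓ (via GC pause time flat → request latency up); thread count growing ✓; memory climbing ✓; GC pause time flat ✓
(C) stale cache poisoning — does not account for memory climbing
(D) GC pressure from oversized payloads — log volume spike ✗; request latency up ✗; thread count growing ✓; memory climbing ✗; GC pause time flat ✗
(E) runaway worker thread — does not account for log volume spike
(B) alone accounts for all the evidence.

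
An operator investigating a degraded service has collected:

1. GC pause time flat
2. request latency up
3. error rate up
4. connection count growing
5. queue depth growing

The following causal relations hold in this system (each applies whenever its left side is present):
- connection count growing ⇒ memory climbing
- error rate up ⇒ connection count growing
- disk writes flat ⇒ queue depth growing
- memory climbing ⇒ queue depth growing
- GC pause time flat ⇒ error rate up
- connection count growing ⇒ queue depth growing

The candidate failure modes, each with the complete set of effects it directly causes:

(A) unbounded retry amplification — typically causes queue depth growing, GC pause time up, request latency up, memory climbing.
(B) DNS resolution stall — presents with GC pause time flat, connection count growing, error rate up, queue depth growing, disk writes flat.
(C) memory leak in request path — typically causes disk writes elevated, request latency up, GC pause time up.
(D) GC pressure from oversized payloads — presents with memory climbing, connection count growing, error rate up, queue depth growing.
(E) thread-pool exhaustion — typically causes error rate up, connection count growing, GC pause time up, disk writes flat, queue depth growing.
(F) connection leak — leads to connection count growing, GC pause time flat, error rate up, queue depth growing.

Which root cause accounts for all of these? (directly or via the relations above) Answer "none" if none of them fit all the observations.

none

For each candidate, compare predicted effects to what was observed:
(A) unbounded retry amplification — fails on GC pause time flat, error rate up, connection count growing (predicts GC pause time up, not GC pause time flat)
(B) DNS resolution stall — GC pause time flat +; request latency up -; error rate up +; connection count growing +; queue depth growing +
(C) memory leak in request path — fails on GC pause time flat, error rate up, connection count growing, queue depth growing (predicts GC pause time up, not GC pause time flat)
(D) GC pressure from oversized payloads — does not account for GC pause time flat, request latency up
(E) thread-pool exhaustion — fails on GC pause time flat, request latency up (predicts GC pause time up, not GC pause time flat)
(F) connection leak — does not account for request latency up
No candidate is consistent with all observations.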